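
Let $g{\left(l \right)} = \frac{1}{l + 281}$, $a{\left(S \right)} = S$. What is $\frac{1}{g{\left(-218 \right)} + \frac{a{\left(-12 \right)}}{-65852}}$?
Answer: $\frac{1037169}{16652} \approx 62.285$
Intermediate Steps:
$g{\left(l \right)} = \frac{1}{281 + l}$
$\frac{1}{g{\left(-218 \right)} + \frac{a{\left(-12 \right)}}{-65852}} = \frac{1}{\frac{1}{281 - 218} - \frac{12}{-65852}} = \frac{1}{\frac{1}{63} - - \frac{3}{16463}} = \frac{1}{\frac{1}{63} + \frac{3}{16463}} = \frac{1}{\frac{16652}{1037169}} = \frac{1037169}{16652}$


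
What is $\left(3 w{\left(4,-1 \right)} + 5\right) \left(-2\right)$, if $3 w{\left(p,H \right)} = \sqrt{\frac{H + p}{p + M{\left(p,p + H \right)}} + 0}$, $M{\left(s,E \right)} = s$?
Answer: $-10 - \frac{\sqrt{6}}{2} \approx -11.225$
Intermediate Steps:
$w{\left(p,H \right)} = \frac{\sqrt{2} \sqrt{\frac{H + p}{p}}}{6}$ ($w{\left(p,H \right)} = \frac{\sqrt{\frac{H + p}{p + p} + 0}}{3} = \frac{\sqrt{\frac{H + p}{2 p} + 0}}{3} = \frac{\sqrt{\frac{H + p}{2 p}}}{3} = \frac{\frac{1}{2} \sqrt{2} \sqrt{\frac{H + p}{p}}}{3} = \frac{\sqrt{2} \sqrt{\frac{H + p}{p}}}{6}$)
$\left(3 w{\left(4,-1 \right)} + 5\right) \left(-2\right) = \left(3 \frac{\sqrt{2} \sqrt{\frac{-1 + 4}{4}}}{6} + 5\right) \left(-2\right) = \left(3 \frac{\sqrt{2} \sqrt{\frac{1}{4} \cdot 3}}{6} + 5\right) \left(-2\right) = \left(3 \frac{\sqrt{2} \sqrt{\frac{3}{4}}}{6} + 5\right) \left(-2\right) = \left(3 \frac{\sqrt{2} \frac{\sqrt{3}}{2}}{6} + 5\right) \left(-2\right) = \left(3 \frac{\sqrt{6}}{12} + 5\right) \left(-2\right) = \left(\frac{\sqrt{6}}{4} + 5\right) \left(-2\right) = \left(5 + \frac{\sqrt{6}}{4}\right) \left(-2\right) = -10 - \frac{\sqrt{6}}{2}$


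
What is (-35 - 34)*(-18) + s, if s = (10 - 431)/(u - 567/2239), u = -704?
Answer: 1959356785/1576823 ≈ 1242.6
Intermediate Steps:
s = 942619/1576823 (s = (10 - 431)/(-704 - 567/2239) = -421/(-704 - 567*1/2239) = -421/(-704 - 567/2239) = -421/(-1576823/2239) = -421*(-2239/1576823) = 942619/1576823 ≈ 0.59780)
(-35 - 34)*(-18) + s = (-35 - 34)*(-18) + 942619/1576823 = -69*(-18) + 942619/1576823 = 1242 + 942619/1576823 = 1959356785/1576823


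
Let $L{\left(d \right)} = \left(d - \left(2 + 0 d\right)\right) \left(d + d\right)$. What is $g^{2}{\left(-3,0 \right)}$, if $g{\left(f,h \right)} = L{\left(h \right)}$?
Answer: $0$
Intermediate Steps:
$L{\left(d \right)} = 2 d \left(-2 + d\right)$ ($L{\left(d \right)} = \left(d + \left(0 - 2\right)\right) 2 d = \left(d - 2\right) 2 d = \left(-2 + d\right) 2 d = 2 d \left(-2 + d\right)$)
$g{\left(f,h \right)} = 2 h \left(-2 + h\right)$
$g^{2}{\left(-3,0 \right)} = \left(2 \cdot 0 \left(-2 + 0\right)\right)^{2} = \left(2 \cdot 0 \left(-2\right)\right)^{2} = 0^{2} = 0$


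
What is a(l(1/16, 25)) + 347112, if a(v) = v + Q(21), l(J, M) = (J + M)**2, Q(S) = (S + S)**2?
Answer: 89473057/256 ≈ 3.4950e+5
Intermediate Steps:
Q(S) = 4*S**2 (Q(S) = (2*S)**2 = 4*S**2)
a(v) = 1764 + v (a(v) = v + 4*21**2 = v + 4*441 = v + 1764 = 1764 + v)
a(l(1/16, 25)) + 347112 = (1764 + (1/16 + 25)**2) + 347112 = (1764 + (401/16)**2) + 347112 = (1764 + 160801/256) + 347112 = 612385/256 + 347112 = 89473057/256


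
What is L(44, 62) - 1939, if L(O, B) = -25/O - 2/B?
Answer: -2645615/1364 ≈ -1939.6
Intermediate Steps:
L(44, 62) - 1939 = (-25/44 - 2/62) - 1939 = (-25*1/44 - 2*1/62) - 1939 = (-25/44 - 1/31) - 1939 = -819/1364 - 1939 = -2645615/1364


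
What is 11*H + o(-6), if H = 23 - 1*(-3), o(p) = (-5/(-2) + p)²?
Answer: 1193/4 ≈ 298.25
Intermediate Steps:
o(p) = (5/2 + p)² (o(p) = (-5*(-½) + p)² = (5/2 + p)²)
H = 26 (H = 23 + 3 = 26)
11*H + o(-6) = 11*26 + (5 + 2*(-6))²/4 = 286 + (5 - 12)²/4 = 286 + (¼)*(-7)² = 286 + (¼)*49 = 286 + 49/4 = 1193/4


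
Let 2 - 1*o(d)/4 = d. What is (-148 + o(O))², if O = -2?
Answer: 17424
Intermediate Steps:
o(d) = 8 - 4*d
(-148 + o(O))² = (-148 + (8 - 4*(-2)))² = (-148 + (8 + 8))² = (-148 + 16)² = (-132)² = 17424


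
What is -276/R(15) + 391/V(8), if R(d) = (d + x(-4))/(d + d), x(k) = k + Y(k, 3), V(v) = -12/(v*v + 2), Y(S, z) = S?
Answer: -46667/14 ≈ -3333.4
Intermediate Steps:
V(v) = -12/(2 + v²) (V(v) = -12/(v² + 2) = -12/(2 + v²))
x(k) = 2*k (x(k) = k + k = 2*k)
R(d) = (-8 + d)/(2*d) (R(d) = (d + 2*(-4))/(d + d) = (d - 8)/((2*d)) = (-8 + d)*(1/(2*d)) = (-8 + d)/(2*d))
-276/R(15) + 391/V(8) = -276*30/(-8 + 15) + 391/((-12/(2 + 8²))) = -276/((½)*(1/15)*7) + 391/((-12/(2 + 64))) = -276/7/30 + 391/((-12/66)) = -276*30/7 + 391/((-12*1/66)) = -8280/7 + 391/(-2/11) = -8280/7 + 391*(-11/2) = -8280/7 - 4301/2 = -46667/14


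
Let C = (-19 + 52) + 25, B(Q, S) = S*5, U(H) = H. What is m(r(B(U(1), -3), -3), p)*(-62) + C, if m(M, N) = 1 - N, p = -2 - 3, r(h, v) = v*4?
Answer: -314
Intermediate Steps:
B(Q, S) = 5*S
r(h, v) = 4*v
p = -5
C = 58 (C = 33 + 25 = 58)
m(r(B(U(1), -3), -3), p)*(-62) + C = (1 - 1*(-5))*(-62) + 58 = (1 + 5)*(-62) + 58 = 6*(-62) + 58 = -372 + 58 = -314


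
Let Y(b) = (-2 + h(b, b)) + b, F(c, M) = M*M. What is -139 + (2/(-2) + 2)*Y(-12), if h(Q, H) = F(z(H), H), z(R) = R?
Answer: -9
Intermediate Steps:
F(c, M) = M²
h(Q, H) = H²
Y(b) = -2 + b + b² (Y(b) = (-2 + b²) + b = -2 + b + b²)
-139 + (2/(-2) + 2)*Y(-12) = -139 + (2/(-2) + 2)*(-2 - 12 + (-12)²) = -139 + (2*(-½) + 2)*(-2 - 12 + 144) = -139 + (-1 + 2)*130 = -139 + 1*130 = -139 + 130 = -9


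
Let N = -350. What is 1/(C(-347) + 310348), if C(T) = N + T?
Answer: 1/309651 ≈ 3.2294e-6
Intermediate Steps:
C(T) = -350 + T
1/(C(-347) + 310348) = 1/((-350 - 347) + 310348) = 1/(-697 + 310348) = 1/309651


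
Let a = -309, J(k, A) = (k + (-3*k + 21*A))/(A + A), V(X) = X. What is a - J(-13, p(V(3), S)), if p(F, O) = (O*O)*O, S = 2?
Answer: -2569/8 ≈ -321.13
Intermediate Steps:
p(F, O) = O³ (p(F, O) = O²*O = O³)
J(k, A) = (-2*k + 21*A)/(2*A) (J(k, A) = (-2*k + 21*A)/((2*A)) = (-2*k + 21*A)*(1/(2*A)) = (-2*k + 21*A)/(2*A))
a - J(-13, p(V(3), S)) = -309 - (21/2 - 1*(-13)/2³) = -309 - (21/2 - 1*(-13)/8) = -309 - (21/2 - 1*(-13)*⅛) = -309 - (21/2 + 13/8) = -309 - 1*97/8 = -309 - 97/8 = -2569/8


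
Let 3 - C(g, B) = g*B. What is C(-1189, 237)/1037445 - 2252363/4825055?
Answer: -65134768917/333715278965 ≈ -0.19518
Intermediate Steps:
C(g, B) = 3 - B*g (C(g, B) = 3 - g*B = 3 - B*g)
C(-1189, 237)/1037445 - 2252363/4825055 = (3 - 1*237*(-1189))/1037445 - 2252363/4825055 = (3 + 281793)*(1/1037445) - 2252363*1/4825055 = 281796*(1/1037445) - 2252363/4825055 = 93932/345815 - 2252363/4825055 = -65134768917/333715278965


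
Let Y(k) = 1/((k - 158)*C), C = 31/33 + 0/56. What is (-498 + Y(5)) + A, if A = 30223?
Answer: 46995214/1581 ≈ 29725.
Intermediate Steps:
C = 31/33 (C = 31*(1/33) + 0*(1/56) = 31/33 + 0 = 31/33 ≈ 0.93939)
Y(k) = 33/(31*(-158 + k)) (Y(k) = 1/((k - 158)*(31/33)) = (33/31)/(-158 + k) = 33/(31*(-158 + k)))
(-498 + Y(5)) + A = (-498 + 33/(31*(-158 + 5))) + 30223 = (-498 + (33/31)/(-153)) + 30223 = (-498 + (33/31)*(-1/153)) + 30223 = (-498 - 11/1581) + 30223 = -787349/1581 + 30223 = 46995214/1581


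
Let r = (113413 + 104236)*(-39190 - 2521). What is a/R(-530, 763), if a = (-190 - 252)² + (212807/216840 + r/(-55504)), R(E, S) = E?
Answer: -539982973913941/797351037600 ≈ -677.22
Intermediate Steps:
r = -9078357439 (r = 217649*(-41711) = -9078357439)
a = 539982973913941/1504435920 (a = (-190 - 252)² + (212807/216840 - 9078357439/(-55504)) = (-442)² + (212807*(1/216840) - 9078357439*(-1/55504)) = 195364 + (212807/216840 + 9078357439/55504) = 195364 + 246070354839061/1504435920 = 539982973913941/1504435920 ≈ 3.5893e+5)
a/R(-530, 763) = (539982973913941/1504435920)/(-530) = (539982973913941/1504435920)*(-1/530) = -539982973913941/797351037600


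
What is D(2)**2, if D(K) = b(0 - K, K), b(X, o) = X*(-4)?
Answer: 64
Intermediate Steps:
b(X, o) = -4*X
D(K) = 4*K (D(K) = -4*(0 - K) = -(-4)*K = 4*K)
D(2)**2 = (4*2)**2 = 8**2 = 64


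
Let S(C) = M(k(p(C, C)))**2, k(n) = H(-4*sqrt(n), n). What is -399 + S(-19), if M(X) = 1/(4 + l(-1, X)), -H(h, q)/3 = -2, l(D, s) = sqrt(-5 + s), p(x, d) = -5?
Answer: -9974/25 ≈ -398.96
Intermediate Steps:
H(h, q) = 6 (H(h, q) = -3*(-2) = 6)
k(n) = 6
M(X) = 1/(4 + sqrt(-5 + X))
S(C) = 1/25 (S(C) = (1/(4 + sqrt(-5 + 6)))**2 = (1/(4 + sqrt(1)))**2 = (1/(4 + 1))**2 = (1/5)**2 = 1/25)
-399 + S(-19) = -399 + 1/25 = -9974/25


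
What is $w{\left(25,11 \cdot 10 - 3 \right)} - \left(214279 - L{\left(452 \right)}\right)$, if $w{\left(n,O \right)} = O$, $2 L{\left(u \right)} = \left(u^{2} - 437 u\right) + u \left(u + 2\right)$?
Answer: $-108178$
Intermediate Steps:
$L{\left(u \right)} = \frac{u^{2}}{2} - \frac{437 u}{2} + \frac{u \left(2 + u\right)}{2}$ ($L{\left(u \right)} = \frac{\left(u^{2} - 437 u\right) + u \left(u + 2\right)}{2} = \frac{\left(u^{2} - 437 u\right) + u \left(2 + u\right)}{2} = \frac{u^{2} - 437 u + u \left(2 + u\right)}{2} = \frac{u^{2}}{2} - \frac{437 u}{2} + \frac{u \left(2 + u\right)}{2}$)
$w{\left(25,11 \cdot 10 - 3 \right)} - \left(214279 - L{\left(452 \right)}\right) = \left(11 \cdot 10 - 3\right) - \left(214279 - \frac{1}{2} \cdot 452 \left(-435 + 2 \cdot 452\right)\right) = \left(110 - 3\right) - \left(214279 - \frac{1}{2} \cdot 452 \left(-435 + 904\right)\right) = 107 - \left(214279 - \frac{1}{2} \cdot 452 \cdot 469\right) = 107 - \left(214279 - 105994\right) = 107 - 108285 = -108178$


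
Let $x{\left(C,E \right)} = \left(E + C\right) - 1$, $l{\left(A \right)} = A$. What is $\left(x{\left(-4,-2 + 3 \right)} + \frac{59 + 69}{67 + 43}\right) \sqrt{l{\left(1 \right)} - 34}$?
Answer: $- \frac{156 i \sqrt{33}}{55} \approx - 16.294 i$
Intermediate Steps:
$x{\left(C,E \right)} = -1 + C + E$ ($x{\left(C,E \right)} = \left(C + E\right) - 1 = -1 + C + E$)
$\left(x{\left(-4,-2 + 3 \right)} + \frac{59 + 69}{67 + 43}\right) \sqrt{l{\left(1 \right)} - 34} = \left(\left(-1 - 4 + \left(-2 + 3\right)\right) + \frac{59 + 69}{67 + 43}\right) \sqrt{1 - 34} = \left(\left(-1 - 4 + 1\right) + \frac{128}{110}\right) \sqrt{-33} = \left(-4 + 128 \cdot \frac{1}{110}\right) i \sqrt{33} = \left(-4 + \frac{64}{55}\right) i \sqrt{33} = - \frac{156 i \sqrt{33}}{55}$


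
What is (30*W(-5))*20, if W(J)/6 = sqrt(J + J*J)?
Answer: 7200*sqrt(5) ≈ 16100.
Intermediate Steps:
W(J) = 6*sqrt(J + J**2) (W(J) = 6*sqrt(J + J*J) = 6*sqrt(J + J**2))
(30*W(-5))*20 = (30*(6*sqrt(-5*(1 - 5))))*20 = (30*(6*sqrt(-5*(-4))))*20 = (30*(6*sqrt(20)))*20 = (30*(6*(2*sqrt(5))))*20 = (30*(12*sqrt(5)))*20 = (360*sqrt(5))*20 = 7200*sqrt(5)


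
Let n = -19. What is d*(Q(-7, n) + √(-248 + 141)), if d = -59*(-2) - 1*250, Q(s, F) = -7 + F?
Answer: 3432 - 132*I*√107 ≈ 3432.0 - 1365.4*I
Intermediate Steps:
d = -132 (d = 118 - 250 = -132)
d*(Q(-7, n) + √(-248 + 141)) = -132*((-7 - 19) + √(-248 + 141)) = -132*(-26 + √(-107)) = -132*(-26 + I*√107) = 3432 - 132*I*√107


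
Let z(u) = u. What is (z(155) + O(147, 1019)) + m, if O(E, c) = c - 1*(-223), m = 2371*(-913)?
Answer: -2163326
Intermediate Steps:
m = -2164723
O(E, c) = 223 + c (O(E, c) = c + 223 = 223 + c)
(z(155) + O(147, 1019)) + m = (155 + (223 + 1019)) - 2164723 = (155 + 1242) - 2164723 = 1397 - 2164723 = -2163326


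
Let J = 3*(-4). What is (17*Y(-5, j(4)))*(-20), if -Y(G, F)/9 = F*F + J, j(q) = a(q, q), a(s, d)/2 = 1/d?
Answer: -35955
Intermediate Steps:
a(s, d) = 2/d
J = -12
j(q) = 2/q
Y(G, F) = 108 - 9*F² (Y(G, F) = -9*(F*F - 12) = -9*(F² - 12) = -9*(-12 + F²) = 108 - 9*F²)
(17*Y(-5, j(4)))*(-20) = (17*(108 - 9*(2/4)²))*(-20) = (17*(108 - 9*(2*(¼))²))*(-20) = (17*(108 - 9*(½)²))*(-20) = (17*(108 - 9*¼))*(-20) = (17*(108 - 9/4))*(-20) = (17*(423/4))*(-20) = (7191/4)*(-20) = -35955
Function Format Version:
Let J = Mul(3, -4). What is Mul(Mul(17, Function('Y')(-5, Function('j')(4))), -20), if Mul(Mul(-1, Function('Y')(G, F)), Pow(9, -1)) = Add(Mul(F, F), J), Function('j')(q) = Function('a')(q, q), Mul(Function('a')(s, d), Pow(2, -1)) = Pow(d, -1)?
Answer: -35955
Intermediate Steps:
Function('a')(s, d) = Mul(2, Pow(d, -1))
J = -12
Function('j')(q) = Mul(2, Pow(q, -1))
Function('Y')(G, F) = Add(108, Mul(-9, Pow(F, 2))) (Function('Y')(G, F) = Mul(-9, Add(Mul(F, F), -12)) = Mul(-9, Add(Pow(F, 2), -12)) = Mul(-9, Add(-12, Pow(F, 2))) = Add(108, Mul(-9, Pow(F, 2))))
Mul(Mul(17, Function('Y')(-5, Function('j')(4))), -20) = Mul(Mul(17, Add(108, Mul(-9, Pow(Mul(2, Pow(4, -1)), 2)))), -20) = Mul(Mul(17, Add(108, Mul(-9, Pow(Mul(2, Rational(1, 4)), 2)))), -20) = Mul(Mul(17, Add(108, Mul(-9, Pow(Rational(1, 2), 2)))), -20) = Mul(Mul(17, Add(108, Mul(-9, Rational(1, 4)))), -20) = Mul(Mul(17, Add(108, Rational(-9, 4))), -20) = Mul(Mul(17, Rational(423, 4)), -20) = Mul(Rational(7191, 4), -20) = -35955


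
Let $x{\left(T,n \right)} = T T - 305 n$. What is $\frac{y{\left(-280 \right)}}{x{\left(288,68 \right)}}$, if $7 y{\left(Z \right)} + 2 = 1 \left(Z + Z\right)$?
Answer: $- \frac{281}{217714} \approx -0.0012907$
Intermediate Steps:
$y{\left(Z \right)} = - \frac{2}{7} + \frac{2 Z}{7}$ ($y{\left(Z \right)} = - \frac{2}{7} + \frac{1 \left(Z + Z\right)}{7} = - \frac{2}{7} + \frac{1 \cdot 2 Z}{7} = - \frac{2}{7} + \frac{2 Z}{7}$)
$x{\left(T,n \right)} = T^{2} - 305 n$
$\frac{y{\left(-280 \right)}}{x{\left(288,68 \right)}} = \frac{- \frac{2}{7} + \frac{2}{7} \left(-280\right)}{288^{2} - 20740} = \frac{- \frac{2}{7} - 80}{82944 - 20740} = - \frac{562}{7 \cdot 62204} = \left(- \frac{562}{7}\right) \frac{1}{62204} = - \frac{281}{217714}$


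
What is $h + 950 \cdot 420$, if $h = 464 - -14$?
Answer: $399478$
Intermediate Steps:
$h = 478$ ($h = 464 + 14 = 478$)
$h + 950 \cdot 420 = 478 + 950 \cdot 420 = 478 + 399000 = 399478$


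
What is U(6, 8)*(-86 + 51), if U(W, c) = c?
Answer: -280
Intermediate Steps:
U(6, 8)*(-86 + 51) = 8*(-86 + 51) = 8*(-35) = -280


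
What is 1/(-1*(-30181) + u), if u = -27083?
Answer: 1/3098 ≈ 0.00032279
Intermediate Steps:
1/(-1*(-30181) + u) = 1/(-1*(-30181) - 27083) = 1/(30181 - 27083) = 1/3098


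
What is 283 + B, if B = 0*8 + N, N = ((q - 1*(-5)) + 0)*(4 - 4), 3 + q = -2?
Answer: 283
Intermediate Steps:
q = -5 (q = -3 - 2 = -5)
N = 0 (N = ((-5 - 1*(-5)) + 0)*(4 - 4) = ((-5 + 5) + 0)*0 = (0 + 0)*0 = 0*0 = 0)
B = 0 (B = 0*8 + 0 = 0 + 0 = 0)
283 + B = 283 + 0 = 283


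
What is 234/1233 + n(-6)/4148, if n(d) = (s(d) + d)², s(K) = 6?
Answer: 26/137 ≈ 0.18978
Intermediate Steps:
n(d) = (6 + d)²
234/1233 + n(-6)/4148 = 234/1233 + (6 - 6)²/4148 = 234*(1/1233) + 0²*(1/4148) = 26/137 + 0*(1/4148) = 26/137 + 0 = 26/137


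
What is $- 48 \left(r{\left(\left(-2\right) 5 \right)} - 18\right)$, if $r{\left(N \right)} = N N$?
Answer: $-3936$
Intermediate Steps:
$r{\left(N \right)} = N^{2}$
$- 48 \left(r{\left(\left(-2\right) 5 \right)} - 18\right) = - 48 \left(\left(\left(-2\right) 5\right)^{2} - 18\right) = - 48 \left(\left(-10\right)^{2} - 18\right) = - 48 \left(100 - 18\right) = \left(-48\right) 82 = -3936$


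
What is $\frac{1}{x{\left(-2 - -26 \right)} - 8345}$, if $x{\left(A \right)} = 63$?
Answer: $- \frac{1}{8282} \approx -0.00012074$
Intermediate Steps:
$\frac{1}{x{\left(-2 - -26 \right)} - 8345} = \frac{1}{63 - 8345} = \frac{1}{-8282} = - \frac{1}{8282}$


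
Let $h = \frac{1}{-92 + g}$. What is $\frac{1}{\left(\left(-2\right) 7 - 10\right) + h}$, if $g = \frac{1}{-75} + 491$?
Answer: $- \frac{29924}{718101} \approx -0.041671$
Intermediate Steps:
$g = \frac{36824}{75}$ ($g = - \frac{1}{75} + 491 = \frac{36824}{75} \approx 490.99$)
$h = \frac{75}{29924}$ ($h = \frac{1}{-92 + \frac{36824}{75}} = \frac{1}{\frac{29924}{75}} = \frac{75}{29924} \approx 0.0025063$)
$\frac{1}{\left(\left(-2\right) 7 - 10\right) + h} = \frac{1}{\left(\left(-2\right) 7 - 10\right) + \frac{75}{29924}} = \frac{1}{\left(-14 - 10\right) + \frac{75}{29924}} = \frac{1}{-24 + \frac{75}{29924}} = \frac{1}{- \frac{718101}{29924}} = - \frac{29924}{718101}$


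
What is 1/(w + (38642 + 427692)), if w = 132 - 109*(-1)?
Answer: 1/466575 ≈ 2.1433e-6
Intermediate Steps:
w = 241 (w = 132 + 109 = 241)
1/(w + (38642 + 427692)) = 1/(241 + (38642 + 427692)) = 1/(241 + 466334) = 1/466575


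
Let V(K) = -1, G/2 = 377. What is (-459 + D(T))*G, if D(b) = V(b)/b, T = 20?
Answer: -3461237/10 ≈ -3.4612e+5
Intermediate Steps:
G = 754 (G = 2*377 = 754)
D(b) = -1/b
(-459 + D(T))*G = (-459 - 1/20)*754 = -9181/20*754 = -3461237/10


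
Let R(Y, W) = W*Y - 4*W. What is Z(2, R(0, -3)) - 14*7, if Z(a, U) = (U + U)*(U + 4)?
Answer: 286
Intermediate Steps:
R(Y, W) = -4*W + W*Y
Z(a, U) = 2*U*(4 + U) (Z(a, U) = (2*U)*(4 + U) = 2*U*(4 + U))
Z(2, R(0, -3)) - 14*7 = 2*(-3*(-4 + 0))*(4 - 3*(-4 + 0)) - 14*7 = 2*(-3*(-4))*(4 - 3*(-4)) - 98 = 2*12*(4 + 12) - 98 = 2*12*16 - 98 = 384 - 98 = 286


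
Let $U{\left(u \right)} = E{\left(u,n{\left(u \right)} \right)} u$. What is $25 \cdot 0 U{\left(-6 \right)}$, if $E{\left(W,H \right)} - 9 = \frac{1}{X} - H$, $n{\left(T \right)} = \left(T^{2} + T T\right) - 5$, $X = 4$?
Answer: $0$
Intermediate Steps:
$n{\left(T \right)} = -5 + 2 T^{2}$ ($n{\left(T \right)} = \left(T^{2} + T^{2}\right) - 5 = 2 T^{2} - 5 = -5 + 2 T^{2}$)
$E{\left(W,H \right)} = \frac{37}{4} - H$ ($E{\left(W,H \right)} = 9 - \left(- \frac{1}{4} + H\right) = \frac{37}{4} - H$)
$U{\left(u \right)} = u \left(\frac{57}{4} - 2 u^{2}\right)$ ($U{\left(u \right)} = \left(\frac{37}{4} - \left(-5 + 2 u^{2}\right)\right) u = \left(\frac{57}{4} - 2 u^{2}\right) u = u \left(\frac{57}{4} - 2 u^{2}\right)$)
$25 \cdot 0 U{\left(-6 \right)} = 25 \cdot 0 \cdot \frac{1}{4} \left(-6\right) \left(57 - 8 \left(-6\right)^{2}\right) = 0 \cdot \frac{1}{4} \left(-6\right) \left(57 - 288\right) = 0 \cdot \frac{1}{4} \left(-6\right) \left(-231\right) = 0 \cdot \frac{693}{2} = 0$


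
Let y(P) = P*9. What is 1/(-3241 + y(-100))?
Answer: -1/4141 ≈ -0.00024149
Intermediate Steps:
y(P) = 9*P
1/(-3241 + y(-100)) = 1/(-3241 + 9*(-100)) = 1/(-3241 - 900) = 1/(-4141) = -1/4141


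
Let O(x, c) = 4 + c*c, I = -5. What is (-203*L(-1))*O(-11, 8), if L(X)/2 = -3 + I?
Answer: 220864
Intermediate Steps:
L(X) = -16 (L(X) = 2*(-3 - 5) = 2*(-8) = -16)
O(x, c) = 4 + c²
(-203*L(-1))*O(-11, 8) = (-203*(-16))*(4 + 8²) = 3248*(4 + 64) = 3248*68 = 220864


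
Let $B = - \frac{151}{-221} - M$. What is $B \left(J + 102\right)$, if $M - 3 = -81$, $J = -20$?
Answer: $\frac{1425898}{221} \approx 6452.0$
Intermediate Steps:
$M = -78$ ($M = 3 - 81 = -78$)
$B = \frac{17389}{221}$ ($B = - \frac{151}{-221} - -78 = \left(-151\right) \left(- \frac{1}{221}\right) + 78 = \frac{151}{221} + 78 = \frac{17389}{221} \approx 78.683$)
$B \left(J + 102\right) = \frac{17389 \left(-20 + 102\right)}{221} = \frac{17389}{221} \cdot 82 = \frac{1425898}{221}$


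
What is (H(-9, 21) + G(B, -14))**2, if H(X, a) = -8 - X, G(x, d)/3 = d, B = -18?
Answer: 1681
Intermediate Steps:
G(x, d) = 3*d
(H(-9, 21) + G(B, -14))**2 = ((-8 - 1*(-9)) + 3*(-14))**2 = ((-8 + 9) - 42)**2 = (1 - 42)**2 = (-41)**2 = 1681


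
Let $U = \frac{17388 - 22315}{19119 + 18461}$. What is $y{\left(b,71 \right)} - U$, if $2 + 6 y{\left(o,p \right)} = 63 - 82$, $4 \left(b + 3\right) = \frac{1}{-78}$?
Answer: $- \frac{126603}{37580} \approx -3.3689$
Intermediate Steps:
$b = - \frac{937}{312}$ ($b = -3 + \frac{1}{4 \left(-78\right)} = -3 + \frac{1}{4} \left(- \frac{1}{78}\right) = -3 - \frac{1}{312} = - \frac{937}{312} \approx -3.0032$)
$U = - \frac{4927}{37580} \approx -0.13111$
$y{\left(o,p \right)} = - \frac{7}{2}$ ($y{\left(o,p \right)} = - \frac{1}{3} + \frac{63 - 82}{6} = - \frac{1}{3} + \frac{1}{6} \left(-19\right) = - \frac{1}{3} - \frac{19}{6} = - \frac{7}{2}$)
$y{\left(b,71 \right)} - U = - \frac{7}{2} - - \frac{4927}{37580} = - \frac{7}{2} + \frac{4927}{37580} = - \frac{126603}{37580}$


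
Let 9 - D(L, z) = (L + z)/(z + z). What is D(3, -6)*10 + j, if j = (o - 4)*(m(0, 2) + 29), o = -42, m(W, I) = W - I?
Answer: -2309/2 ≈ -1154.5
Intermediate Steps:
D(L, z) = 9 - (L + z)/(2*z) (D(L, z) = 9 - (L + z)/(z + z) = 9 - (L + z)/(2*z))
j = -1242 (j = (-42 - 4)*((0 - 1*2) + 29) = -46*((0 - 2) + 29) = -46*(-2 + 29) = -46*27 = -1242)
D(3, -6)*10 + j = ((½)*(-1*3 + 17*(-6))/(-6))*10 - 1242 = ((½)*(-⅙)*(-3 - 102))*10 - 1242 = ((½)*(-⅙)*(-105))*10 - 1242 = (35/4)*10 - 1242 = 175/2 - 1242 = -2309/2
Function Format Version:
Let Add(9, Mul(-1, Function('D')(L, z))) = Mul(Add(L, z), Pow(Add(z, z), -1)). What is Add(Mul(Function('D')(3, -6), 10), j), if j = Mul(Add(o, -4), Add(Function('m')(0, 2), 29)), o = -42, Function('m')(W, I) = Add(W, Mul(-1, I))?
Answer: Rational(-2309, 2) ≈ -1154.5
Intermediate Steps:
Function('D')(L, z) = Add(9, Mul(Rational(-1, 2), Pow(z, -1), Add(L, z))) (Function('D')(L, z) = Add(9, Mul(-1, Mul(Add(L, z), Pow(Add(z, z), -1)))) = Add(9, Mul(-1, Mul(Add(L, z), Pow(Mul(2, z), -1)))) = Add(9, Mul(-1, Mul(Add(L, z), Mul(Rational(1, 2), Pow(z, -1))))) = Add(9, Mul(-1, Mul(Rational(1, 2), Pow(z, -1), Add(L, z)))) = Add(9, Mul(Rational(-1, 2), Pow(z, -1), Add(L, z))))
j = -1242 (j = Mul(Add(-42, -4), Add(Add(0, Mul(-1, 2)), 29)) = Mul(-46, Add(Add(0, -2), 29)) = Mul(-46, Add(-2, 29)) = Mul(-46, 27) = -1242)
Add(Mul(Function('D')(3, -6), 10), j) = Add(Mul(Mul(Rational(1, 2), Pow(-6, -1), Add(Mul(-1, 3), Mul(17, -6))), 10), -1242) = Add(Mul(Mul(Rational(1, 2), Rational(-1, 6), Add(-3, -102)), 10), -1242) = Add(Mul(Mul(Rational(1, 2), Rational(-1, 6), -105), 10), -1242) = Add(Mul(Rational(35, 4), 10), -1242) = Add(Rational(175, 2), -1242) = Rational(-2309, 2)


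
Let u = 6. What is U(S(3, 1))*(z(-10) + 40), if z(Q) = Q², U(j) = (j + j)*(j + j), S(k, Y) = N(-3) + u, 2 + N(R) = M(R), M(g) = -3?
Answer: 560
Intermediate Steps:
N(R) = -5 (N(R) = -2 - 3 = -5)
S(k, Y) = 1 (S(k, Y) = -5 + 6 = 1)
U(j) = 4*j² (U(j) = (2*j)*(2*j) = 4*j²)
U(S(3, 1))*(z(-10) + 40) = (4*1²)*((-10)² + 40) = (4*1)*(100 + 40) = 4*140 = 560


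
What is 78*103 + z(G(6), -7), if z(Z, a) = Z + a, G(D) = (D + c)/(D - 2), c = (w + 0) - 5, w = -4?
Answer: 32105/4 ≈ 8026.3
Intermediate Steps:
c = -9 (c = (-4 + 0) - 5 = -4 - 5 = -9)
G(D) = (-9 + D)/(-2 + D) (G(D) = (D - 9)/(D - 2) = (-9 + D)/(-2 + D))
78*103 + z(G(6), -7) = 78*103 + ((-9 + 6)/(-2 + 6) - 7) = 8034 + (-3/4 - 7) = 8034 - 31/4 = 32105/4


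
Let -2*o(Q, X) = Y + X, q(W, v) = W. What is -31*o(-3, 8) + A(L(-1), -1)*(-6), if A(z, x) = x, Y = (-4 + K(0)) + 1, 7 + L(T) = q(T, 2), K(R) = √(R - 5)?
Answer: 167/2 + 31*I*√5/2 ≈ 83.5 + 34.659*I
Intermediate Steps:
K(R) = √(-5 + R)
L(T) = -7 + T
Y = -3 + I*√5 (Y = (-4 + √(-5 + 0)) + 1 = (-4 + √(-5)) + 1 = (-4 + I*√5) + 1 = -3 + I*√5 ≈ -3.0 + 2.2361*I)
o(Q, X) = 3/2 - X/2 - I*√5/2 (o(Q, X) = -((-3 + I*√5) + X)/2 = -(-3 + X + I*√5)/2 = 3/2 - X/2 - I*√5/2)
-31*o(-3, 8) + A(L(-1), -1)*(-6) = -31*(3/2 - ½*8 - I*√5/2) - 1*(-6) = -31*(3/2 - 4 - I*√5/2) + 6 = -31*(-5/2 - I*√5/2) + 6 = (155/2 + 31*I*√5/2) + 6 = 167/2 + 31*I*√5/2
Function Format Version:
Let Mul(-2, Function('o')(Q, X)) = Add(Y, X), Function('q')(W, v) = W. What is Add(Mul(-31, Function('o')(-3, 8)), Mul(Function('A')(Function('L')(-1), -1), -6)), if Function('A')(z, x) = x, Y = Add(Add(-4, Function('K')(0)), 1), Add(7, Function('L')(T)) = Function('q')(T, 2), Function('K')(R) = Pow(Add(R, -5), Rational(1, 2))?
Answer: Add(Rational(167, 2), Mul(Rational(31, 2), I, Pow(5, Rational(1, 2)))) ≈ Add(83.500, Mul(34.659, I))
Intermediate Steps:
Function('K')(R) = Pow(Add(-5, R), Rational(1, 2))
Function('L')(T) = Add(-7, T)
Y = Add(-3, Mul(I, Pow(5, Rational(1, 2)))) (Y = Add(Add(-4, Pow(Add(-5, 0), Rational(1, 2))), 1) = Add(Add(-4, Pow(-5, Rational(1, 2))), 1) = Add(Add(-4, Mul(I, Pow(5, Rational(1, 2)))), 1) = Add(-3, Mul(I, Pow(5, Rational(1, 2)))) ≈ Add(-3.0000, Mul(2.2361, I)))
Function('o')(Q, X) = Add(Rational(3, 2), Mul(Rational(-1, 2), X), Mul(Rational(-1, 2), I, Pow(5, Rational(1, 2)))) (Function('o')(Q, X) = Mul(Rational(-1, 2), Add(Add(-3, Mul(I, Pow(5, Rational(1, 2)))), X)) = Mul(Rational(-1, 2), Add(-3, X, Mul(I, Pow(5, Rational(1, 2))))) = Add(Rational(3, 2), Mul(Rational(-1, 2), X), Mul(Rational(-1, 2), I, Pow(5, Rational(1, 2)))))
Add(Mul(-31, Function('o')(-3, 8)), Mul(Function('A')(Function('L')(-1), -1), -6)) = Add(Mul(-31, Add(Rational(3, 2), Mul(Rational(-1, 2), 8), Mul(Rational(-1, 2), I, Pow(5, Rational(1, 2))))), Mul(-1, -6)) = Add(Mul(-31, Add(Rational(3, 2), -4, Mul(Rational(-1, 2), I, Pow(5, Rational(1, 2))))), 6) = Add(Mul(-31, Add(Rational(-5, 2), Mul(Rational(-1, 2), I, Pow(5, Rational(1, 2))))), 6) = Add(Add(Rational(155, 2), Mul(Rational(31, 2), I, Pow(5, Rational(1, 2)))), 6) = Add(Rational(167, 2), Mul(Rational(31, 2), I, Pow(5, Rational(1, 2))))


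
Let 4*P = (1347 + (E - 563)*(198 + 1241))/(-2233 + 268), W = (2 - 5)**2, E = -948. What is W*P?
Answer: 3259473/1310 ≈ 2488.1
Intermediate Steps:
W = 9 (W = (-3)**2 = 9)
P = 1086491/3930 (P = ((1347 + (-948 - 563)*(198 + 1241))/(-2233 + 268))/4 = ((1347 - 1511*1439)/(-1965))/4 = ((1347 - 2174329)*(-1/1965))/4 = (-2172982*(-1/1965))/4 = (1/4)*(2172982/1965) = 1086491/3930 ≈ 276.46)
W*P = 9*(1086491/3930) = 3259473/1310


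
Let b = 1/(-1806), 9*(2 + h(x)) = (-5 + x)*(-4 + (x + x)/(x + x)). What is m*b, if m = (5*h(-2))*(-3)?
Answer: 5/1806 ≈ 0.0027686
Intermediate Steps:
h(x) = -1/3 - x/3 (h(x) = -2 + ((-5 + x)*(-4 + (x + x)/(x + x)))/9 = -2 + ((-5 + x)*(-4 + (2*x)/((2*x))))/9 = -2 + ((-5 + x)*(-4 + (2*x)*(1/(2*x))))/9 = -2 + ((-5 + x)*(-4 + 1))/9 = -2 + ((-5 + x)*(-3))/9 = -2 + (15 - 3*x)/9 = -2 + (5/3 - x/3) = -1/3 - x/3)
m = -5 (m = (5*(-1/3 - 1/3*(-2)))*(-3) = (5*(-1/3 + 2/3))*(-3) = (5*(1/3))*(-3) = (5/3)*(-3) = -5)
b = -1/1806 ≈ -0.00055371
m*b = -5*(-1/1806) = 5/1806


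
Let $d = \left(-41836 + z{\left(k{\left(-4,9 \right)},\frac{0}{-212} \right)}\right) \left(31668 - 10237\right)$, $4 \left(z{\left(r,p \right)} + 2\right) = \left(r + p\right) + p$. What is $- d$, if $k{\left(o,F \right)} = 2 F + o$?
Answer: $\frac{1793110339}{2} \approx 8.9656 \cdot 10^{8}$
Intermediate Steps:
$k{\left(o,F \right)} = o + 2 F$
$z{\left(r,p \right)} = -2 + \frac{p}{2} + \frac{r}{4}$ ($z{\left(r,p \right)} = -2 + \frac{\left(r + p\right) + p}{4} = -2 + \frac{\left(p + r\right) + p}{4} = -2 + \frac{r + 2 p}{4} = -2 + \left(\frac{p}{2} + \frac{r}{4}\right) = -2 + \frac{p}{2} + \frac{r}{4}$)
$d = - \frac{1793110339}{2}$ ($d = \left(-41836 + \left(-2 + \frac{0 \frac{1}{-212}}{2} + \frac{-4 + 2 \cdot 9}{4}\right)\right) \left(31668 - 10237\right) = \left(-41836 + \left(-2 + \frac{0 \left(- \frac{1}{212}\right)}{2} + \frac{-4 + 18}{4}\right)\right) 21431 = \left(-41836 + \left(-2 + \frac{1}{2} \cdot 0 + \frac{1}{4} \cdot 14\right)\right) 21431 = \left(-41836 + \left(-2 + 0 + \frac{7}{2}\right)\right) 21431 = \left(-41836 + \frac{3}{2}\right) 21431 = \left(- \frac{83669}{2}\right) 21431 = - \frac{1793110339}{2} \approx -8.9656 \cdot 10^{8}$)
$- d = \left(-1\right) \left(- \frac{1793110339}{2}\right) = \frac{1793110339}{2}$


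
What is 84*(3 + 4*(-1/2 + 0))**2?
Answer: 84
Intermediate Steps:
84*(3 + 4*(-1/2 + 0))**2 = 84*(3 + 4*(-1/2))**2 = 84*(3 - 2)**2 = 84*1**2 = 84*1 = 84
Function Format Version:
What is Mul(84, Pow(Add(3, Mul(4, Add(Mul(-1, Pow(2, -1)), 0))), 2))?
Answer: 84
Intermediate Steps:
Mul(84, Pow(Add(3, Mul(4, Add(Mul(-1, Pow(2, -1)), 0))), 2)) = Mul(84, Pow(Add(3, Mul(4, Add(Mul(-1, Rational(1, 2)), 0))), 2)) = Mul(84, Pow(Add(3, Mul(4, Add(Rational(-1, 2), 0))), 2)) = Mul(84, Pow(Add(3, Mul(4, Rational(-1, 2))), 2)) = Mul(84, Pow(Add(3, -2), 2)) = Mul(84, Pow(1, 2)) = Mul(84, 1) = 84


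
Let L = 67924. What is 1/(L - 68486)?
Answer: -1/562 ≈ -0.0017794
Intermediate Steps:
1/(L - 68486) = 1/(67924 - 68486) = 1/(-562) = -1/562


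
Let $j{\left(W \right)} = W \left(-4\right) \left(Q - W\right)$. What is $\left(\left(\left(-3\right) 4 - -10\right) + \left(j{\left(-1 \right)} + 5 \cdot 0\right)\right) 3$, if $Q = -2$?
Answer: $-18$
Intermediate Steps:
$j{\left(W \right)} = - 4 W \left(-2 - W\right)$ ($j{\left(W \right)} = W \left(-4\right) \left(-2 - W\right) = - 4 W \left(-2 - W\right)$)
$\left(\left(\left(-3\right) 4 - -10\right) + \left(j{\left(-1 \right)} + 5 \cdot 0\right)\right) 3 = \left(\left(\left(-3\right) 4 - -10\right) + \left(4 \left(-1\right) \left(2 - 1\right) + 5 \cdot 0\right)\right) 3 = \left(\left(-12 + 10\right) + \left(4 \left(-1\right) 1 + 0\right)\right) 3 = \left(-2 + \left(-4 + 0\right)\right) 3 = \left(-2 - 4\right) 3 = \left(-6\right) 3 = -18$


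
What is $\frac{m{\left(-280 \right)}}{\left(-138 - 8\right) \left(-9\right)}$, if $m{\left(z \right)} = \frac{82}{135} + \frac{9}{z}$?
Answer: $\frac{4349}{9933840} \approx 0.0004378$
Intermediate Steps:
$m{\left(z \right)} = \frac{82}{135} + \frac{9}{z}$ ($m{\left(z \right)} = 82 \cdot \frac{1}{135} + \frac{9}{z} = \frac{82}{135} + \frac{9}{z}$)
$\frac{m{\left(-280 \right)}}{\left(-138 - 8\right) \left(-9\right)} = \frac{\frac{82}{135} + \frac{9}{-280}}{\left(-138 - 8\right) \left(-9\right)} = \frac{\frac{82}{135} + 9 \left(- \frac{1}{280}\right)}{\left(-146\right) \left(-9\right)} = \frac{\frac{82}{135} - \frac{9}{280}}{1314} = \frac{4349}{7560} \cdot \frac{1}{1314} = \frac{4349}{9933840}$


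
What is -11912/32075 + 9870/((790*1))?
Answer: 30716977/2533925 ≈ 12.122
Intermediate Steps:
-11912/32075 + 9870/((790*1)) = -11912*1/32075 + 9870/790 = -11912/32075 + 9870*(1/790) = -11912/32075 + 987/79 = 30716977/2533925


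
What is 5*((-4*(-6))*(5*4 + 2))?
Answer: 2640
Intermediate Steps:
5*((-4*(-6))*(5*4 + 2)) = 5*(24*(20 + 2)) = 5*(24*22) = 5*528 = 2640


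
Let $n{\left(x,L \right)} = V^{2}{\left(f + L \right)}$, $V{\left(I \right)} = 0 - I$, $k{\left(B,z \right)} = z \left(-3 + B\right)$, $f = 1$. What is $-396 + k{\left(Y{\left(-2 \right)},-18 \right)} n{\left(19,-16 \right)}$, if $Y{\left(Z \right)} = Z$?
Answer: $19854$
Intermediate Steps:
$V{\left(I \right)} = - I$
$n{\left(x,L \right)} = \left(-1 - L\right)^{2}$ ($n{\left(x,L \right)} = \left(- (1 + L)\right)^{2} = \left(-1 - L\right)^{2}$)
$-396 + k{\left(Y{\left(-2 \right)},-18 \right)} n{\left(19,-16 \right)} = -396 + - 18 \left(-3 - 2\right) \left(1 - 16\right)^{2} = -396 + \left(-18\right) \left(-5\right) \left(-15\right)^{2} = -396 + 90 \cdot 225 = -396 + 20250 = 19854$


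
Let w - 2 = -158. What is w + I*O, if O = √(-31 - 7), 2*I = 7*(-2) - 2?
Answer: -156 - 8*I*√38 ≈ -156.0 - 49.315*I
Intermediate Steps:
w = -156 (w = 2 - 158 = -156)
I = -8 (I = (7*(-2) - 2)/2 = (-14 - 2)/2 = (½)*(-16) = -8)
O = I*√38 (O = √(-38) = I*√38 ≈ 6.1644*I)
w + I*O = -156 - 8*I*√38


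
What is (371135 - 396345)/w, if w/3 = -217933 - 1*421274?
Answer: 25210/1917621 ≈ 0.013146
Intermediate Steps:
w = -1917621 (w = 3*(-217933 - 1*421274) = 3*(-217933 - 421274) = 3*(-639207) = -1917621)
(371135 - 396345)/w = (371135 - 396345)/(-1917621) = -25210*(-1/1917621) = 25210/1917621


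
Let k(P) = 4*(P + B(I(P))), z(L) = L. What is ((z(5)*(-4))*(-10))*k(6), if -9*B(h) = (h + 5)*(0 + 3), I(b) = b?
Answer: 5600/3 ≈ 1866.7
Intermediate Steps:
B(h) = -5/3 - h/3 (B(h) = -(h + 5)*(0 + 3)/9 = -(5 + h)*3/9 = -(15 + 3*h)/9 = -5/3 - h/3)
k(P) = -20/3 + 8*P/3 (k(P) = 4*(P + (-5/3 - P/3)) = 4*(-5/3 + 2*P/3) = -20/3 + 8*P/3)
((z(5)*(-4))*(-10))*k(6) = ((5*(-4))*(-10))*(-20/3 + (8/3)*6) = (-20*(-10))*(-20/3 + 16) = 200*(28/3) = 5600/3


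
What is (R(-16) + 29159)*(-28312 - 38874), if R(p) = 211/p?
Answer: -15665524469/8 ≈ -1.9582e+9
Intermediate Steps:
(R(-16) + 29159)*(-28312 - 38874) = (211/(-16) + 29159)*(-28312 - 38874) = (211*(-1/16) + 29159)*(-67186) = (-211/16 + 29159)*(-67186) = (466333/16)*(-67186) = -15665524469/8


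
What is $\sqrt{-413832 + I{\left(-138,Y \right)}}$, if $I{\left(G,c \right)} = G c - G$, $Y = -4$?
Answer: $i \sqrt{413142} \approx 642.76 i$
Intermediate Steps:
$I{\left(G,c \right)} = - G + G c$
$\sqrt{-413832 + I{\left(-138,Y \right)}} = \sqrt{-413832 - 138 \left(-1 - 4\right)} = \sqrt{-413832 - -690} = \sqrt{-413832 + 690} = \sqrt{-413142} = i \sqrt{413142}$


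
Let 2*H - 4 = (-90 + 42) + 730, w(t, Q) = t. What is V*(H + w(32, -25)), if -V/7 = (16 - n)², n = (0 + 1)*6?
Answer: -262500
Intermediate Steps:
n = 6 (n = 1*6 = 6)
H = 343 (H = 2 + ((-90 + 42) + 730)/2 = 2 + (-48 + 730)/2 = 2 + (½)*682 = 2 + 341 = 343)
V = -700 (V = -7*(16 - 1*6)² = -7*(16 - 6)² = -7*10² = -7*100 = -700)
V*(H + w(32, -25)) = -700*(343 + 32) = -700*375 = -262500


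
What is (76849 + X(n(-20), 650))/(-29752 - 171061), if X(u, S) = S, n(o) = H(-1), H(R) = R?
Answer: -77499/200813 ≈ -0.38593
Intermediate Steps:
n(o) = -1
(76849 + X(n(-20), 650))/(-29752 - 171061) = (76849 + 650)/(-29752 - 171061) = 77499/(-200813) = 77499*(-1/200813) = -77499/200813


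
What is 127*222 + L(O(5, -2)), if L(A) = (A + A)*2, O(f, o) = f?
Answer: 28214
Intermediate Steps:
L(A) = 4*A (L(A) = (2*A)*2 = 4*A)
127*222 + L(O(5, -2)) = 127*222 + 4*5 = 28194 + 20 = 28214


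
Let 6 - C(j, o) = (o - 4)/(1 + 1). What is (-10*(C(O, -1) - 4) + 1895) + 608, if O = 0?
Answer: 2458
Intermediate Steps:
C(j, o) = 8 - o/2 (C(j, o) = 6 - (o - 4)/(1 + 1) = 6 - (-4 + o)/2 = 6 - (-2 + o/2) = 6 + (2 - o/2) = 8 - o/2)
(-10*(C(O, -1) - 4) + 1895) + 608 = (-10*((8 - ½*(-1)) - 4) + 1895) + 608 = (-10*((8 + ½) - 4) + 1895) + 608 = (-10*(17/2 - 4) + 1895) + 608 = (-10*9/2 + 1895) + 608 = (-45 + 1895) + 608 = 1850 + 608 = 2458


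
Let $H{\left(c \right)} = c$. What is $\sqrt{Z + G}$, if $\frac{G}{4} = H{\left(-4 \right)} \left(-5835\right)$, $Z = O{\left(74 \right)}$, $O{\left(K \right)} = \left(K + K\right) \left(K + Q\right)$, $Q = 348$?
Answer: $2 \sqrt{38954} \approx 394.74$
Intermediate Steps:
$O{\left(K \right)} = 2 K \left(348 + K\right)$ ($O{\left(K \right)} = \left(K + K\right) \left(K + 348\right) = 2 K \left(348 + K\right)$)
$Z = 62456$ ($Z = 2 \cdot 74 \left(348 + 74\right) = 2 \cdot 74 \cdot 422 = 62456$)
$G = 93360$ ($G = 4 \left(\left(-4\right) \left(-5835\right)\right) = 4 \cdot 23340 = 93360$)
$\sqrt{Z + G} = \sqrt{62456 + 93360} = \sqrt{155816} = 2 \sqrt{38954}$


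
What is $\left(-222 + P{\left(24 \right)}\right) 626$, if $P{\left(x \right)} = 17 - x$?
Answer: $-143354$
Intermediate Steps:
$\left(-222 + P{\left(24 \right)}\right) 626 = \left(-222 + \left(17 - 24\right)\right) 626 = \left(-222 - 7\right) 626 = \left(-229\right) 626 = -143354$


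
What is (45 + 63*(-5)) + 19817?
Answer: 19547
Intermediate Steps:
(45 + 63*(-5)) + 19817 = (45 - 315) + 19817 = -270 + 19817 = 19547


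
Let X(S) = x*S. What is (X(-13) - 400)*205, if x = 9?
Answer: -105985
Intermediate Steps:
X(S) = 9*S
(X(-13) - 400)*205 = (9*(-13) - 400)*205 = (-117 - 400)*205 = -517*205 = -105985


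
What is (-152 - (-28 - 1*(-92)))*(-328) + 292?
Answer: 71140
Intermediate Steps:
(-152 - (-28 - 1*(-92)))*(-328) + 292 = (-152 - (-28 + 92))*(-328) + 292 = (-152 - 1*64)*(-328) + 292 = (-152 - 64)*(-328) + 292 = -216*(-328) + 292 = 70848 + 292 = 71140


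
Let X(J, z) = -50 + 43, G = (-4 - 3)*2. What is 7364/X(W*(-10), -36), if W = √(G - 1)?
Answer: -1052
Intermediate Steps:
G = -14 (G = -7*2 = -14)
W = I*√15 (W = √(-14 - 1) = √(-15) = I*√15 ≈ 3.873*I)
X(J, z) = -7
7364/X(W*(-10), -36) = 7364/(-7) = 7364*(-⅐) = -1052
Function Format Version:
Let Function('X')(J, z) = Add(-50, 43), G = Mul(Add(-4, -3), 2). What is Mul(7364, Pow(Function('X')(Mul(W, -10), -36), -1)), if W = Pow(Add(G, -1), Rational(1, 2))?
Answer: -1052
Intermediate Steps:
G = -14 (G = Mul(-7, 2) = -14)
W = Mul(I, Pow(15, Rational(1, 2))) (W = Pow(Add(-14, -1), Rational(1, 2)) = Pow(-15, Rational(1, 2)) = Mul(I, Pow(15, Rational(1, 2))) ≈ Mul(3.8730, I))
Function('X')(J, z) = -7
Mul(7364, Pow(Function('X')(Mul(W, -10), -36), -1)) = Mul(7364, Pow(-7, -1)) = Mul(7364, Rational(-1, 7)) = -1052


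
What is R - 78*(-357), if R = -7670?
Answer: 20176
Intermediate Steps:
R - 78*(-357) = -7670 - 78*(-357) = -7670 + 27846 = 20176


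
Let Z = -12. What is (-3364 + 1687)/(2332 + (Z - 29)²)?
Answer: -1677/4013 ≈ -0.41789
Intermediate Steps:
(-3364 + 1687)/(2332 + (Z - 29)²) = (-3364 + 1687)/(2332 + (-12 - 29)²) = -1677/(2332 + (-41)²) = -1677/(2332 + 1681) = -1677/4013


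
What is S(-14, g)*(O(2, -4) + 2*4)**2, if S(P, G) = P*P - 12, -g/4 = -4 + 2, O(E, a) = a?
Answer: 2944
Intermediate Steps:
g = 8 (g = -4*(-4 + 2) = -4*(-2) = 8)
S(P, G) = -12 + P**2 (S(P, G) = P**2 - 12 = -12 + P**2)
S(-14, g)*(O(2, -4) + 2*4)**2 = (-12 + (-14)**2)*(-4 + 2*4)**2 = (-12 + 196)*(-4 + 8)**2 = 184*4**2 = 184*16 = 2944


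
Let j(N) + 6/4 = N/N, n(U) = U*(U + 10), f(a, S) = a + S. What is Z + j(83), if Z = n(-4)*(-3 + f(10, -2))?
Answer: -241/2 ≈ -120.50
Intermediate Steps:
f(a, S) = S + a
n(U) = U*(10 + U)
Z = -120 (Z = (-4*(10 - 4))*(-3 + (-2 + 10)) = (-4*6)*(-3 + 8) = -24*5 = -120)
j(N) = -½ (j(N) = -3/2 + N/N = -3/2 + 1 = -½)
Z + j(83) = -120 - ½ = -241/2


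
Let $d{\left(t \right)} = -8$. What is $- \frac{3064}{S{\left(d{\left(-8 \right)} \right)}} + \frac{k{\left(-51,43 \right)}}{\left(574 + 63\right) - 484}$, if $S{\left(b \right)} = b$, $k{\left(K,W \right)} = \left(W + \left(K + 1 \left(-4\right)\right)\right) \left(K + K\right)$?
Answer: $391$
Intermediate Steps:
$k{\left(K,W \right)} = 2 K \left(-4 + K + W\right)$ ($k{\left(K,W \right)} = \left(W + \left(K - 4\right)\right) 2 K = \left(W + \left(-4 + K\right)\right) 2 K = \left(-4 + K + W\right) 2 K = 2 K \left(-4 + K + W\right)$)
$- \frac{3064}{S{\left(d{\left(-8 \right)} \right)}} + \frac{k{\left(-51,43 \right)}}{\left(574 + 63\right) - 484} = - \frac{3064}{-8} + \frac{2 \left(-51\right) \left(-4 - 51 + 43\right)}{\left(574 + 63\right) - 484} = \left(-3064\right) \left(- \frac{1}{8}\right) + \frac{2 \left(-51\right) \left(-12\right)}{637 - 484} = 383 + \frac{1224}{153} = 383 + 1224 \cdot \frac{1}{153} = 383 + 8 = 391$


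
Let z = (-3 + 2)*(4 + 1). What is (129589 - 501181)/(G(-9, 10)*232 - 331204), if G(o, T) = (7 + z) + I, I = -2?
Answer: 92898/82801 ≈ 1.1219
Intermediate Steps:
z = -5 (z = -1*5 = -5)
G(o, T) = 0 (G(o, T) = (7 - 5) - 2 = 2 - 2 = 0)
(129589 - 501181)/(G(-9, 10)*232 - 331204) = (129589 - 501181)/(0*232 - 331204) = -371592/(0 - 331204) = -371592/(-331204) = -371592*(-1/331204) = 92898/82801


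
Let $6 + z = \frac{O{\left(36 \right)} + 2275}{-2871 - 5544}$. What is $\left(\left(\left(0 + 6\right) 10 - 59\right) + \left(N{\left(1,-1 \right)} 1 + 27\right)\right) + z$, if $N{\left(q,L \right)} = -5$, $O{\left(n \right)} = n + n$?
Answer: $\frac{140708}{8415} \approx 16.721$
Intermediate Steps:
$O{\left(n \right)} = 2 n$
$z = - \frac{52837}{8415}$ ($z = -6 + \frac{2 \cdot 36 + 2275}{-2871 - 5544} = -6 + \frac{72 + 2275}{-8415} = -6 + 2347 \left(- \frac{1}{8415}\right) = -6 - \frac{2347}{8415} = - \frac{52837}{8415} \approx -6.2789$)
$\left(\left(\left(0 + 6\right) 10 - 59\right) + \left(N{\left(1,-1 \right)} 1 + 27\right)\right) + z = \left(\left(\left(0 + 6\right) 10 - 59\right) + \left(\left(-5\right) 1 + 27\right)\right) - \frac{52837}{8415} = \left(\left(6 \cdot 10 - 59\right) + \left(-5 + 27\right)\right) - \frac{52837}{8415} = \left(\left(60 - 59\right) + 22\right) - \frac{52837}{8415} = \left(1 + 22\right) - \frac{52837}{8415} = 23 - \frac{52837}{8415} = \frac{140708}{8415}$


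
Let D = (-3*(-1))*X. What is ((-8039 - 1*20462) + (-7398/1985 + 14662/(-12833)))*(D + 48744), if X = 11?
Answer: -35419145818721193/25473505 ≈ -1.3904e+9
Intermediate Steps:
D = 33 (D = -3*(-1)*11 = 3*11 = 33)
((-8039 - 1*20462) + (-7398/1985 + 14662/(-12833)))*(D + 48744) = ((-8039 - 1*20462) + (-7398/1985 + 14662/(-12833)))*(33 + 48744) = ((-8039 - 20462) + (-7398*1/1985 + 14662*(-1/12833)))*48777 = (-28501 + (-7398/1985 - 14662/12833))*48777 = (-28501 - 124042604/25473505)*48777 = -726144408609/25473505*48777 = -35419145818721193/25473505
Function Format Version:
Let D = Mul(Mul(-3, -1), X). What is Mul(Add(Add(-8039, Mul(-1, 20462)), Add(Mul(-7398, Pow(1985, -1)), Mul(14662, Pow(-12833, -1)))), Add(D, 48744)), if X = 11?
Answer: Rational(-35419145818721193, 25473505) ≈ -1.3904e+9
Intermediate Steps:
D = 33 (D = Mul(Mul(-3, -1), 11) = Mul(3, 11) = 33)
Mul(Add(Add(-8039, Mul(-1, 20462)), Add(Mul(-7398, Pow(1985, -1)), Mul(14662, Pow(-12833, -1)))), Add(D, 48744)) = Mul(Add(Add(-8039, Mul(-1, 20462)), Add(Mul(-7398, Pow(1985, -1)), Mul(14662, Pow(-12833, -1)))), Add(33, 48744)) = Mul(Add(Add(-8039, -20462), Add(Mul(-7398, Rational(1, 1985)), Mul(14662, Rational(-1, 12833)))), 48777) = Mul(Add(-28501, Add(Rational(-7398, 1985), Rational(-14662, 12833))), 48777) = Mul(Add(-28501, Rational(-124042604, 25473505)), 48777) = Mul(Rational(-726144408609, 25473505), 48777) = Rational(-35419145818721193, 25473505)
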